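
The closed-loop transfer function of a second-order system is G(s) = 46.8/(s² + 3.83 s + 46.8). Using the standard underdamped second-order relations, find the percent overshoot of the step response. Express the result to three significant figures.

ω_n = √46.8 = 6.84 rad/s; ζ = 3.83/(2·6.84) = 0.280.
%OS = 100·exp(−πζ/√(1−ζ²)) = 40.0%.

%OS ≈ 40.0%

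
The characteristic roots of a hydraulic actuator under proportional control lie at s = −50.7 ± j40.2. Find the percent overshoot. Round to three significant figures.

With σ = 50.7, ω_d = 40.2: ω_n = √(σ²+ω_d²) = 64.7 rad/s, ζ = σ/ω_n = 0.784.
%OS = 100 e^{−πζ/√(1−ζ²)} with ζ = 0.784 gives 1.90%.

%OS ≈ 1.90%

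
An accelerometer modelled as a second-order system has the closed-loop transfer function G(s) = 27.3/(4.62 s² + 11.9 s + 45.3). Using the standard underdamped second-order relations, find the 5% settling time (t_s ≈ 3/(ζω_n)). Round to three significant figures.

Dividing through by 4.62: denominator becomes s² + 2.576 s + 9.805.
So ω_n = √9.805 = 3.13 rad/s and ζ = 2.576/(2·3.13) = 0.411.
t_s ≈ 3/(ζω_n) = 2.33 s.

t_s ≈ 2.33 s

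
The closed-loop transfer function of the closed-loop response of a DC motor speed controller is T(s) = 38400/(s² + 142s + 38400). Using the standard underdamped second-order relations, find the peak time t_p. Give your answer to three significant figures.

Matching coefficients with s² + 2ζω_n s + ω_n² gives ω_n² = 38400 ⇒ ω_n = 196 rad/s, and ζ = 142/(2ω_n) = 0.362.
ω_d = 196·√(1 − 0.362²) = 183 rad/s. Then t_p = π/ω_d = 0.0172 s.

t_p ≈ 0.0172 s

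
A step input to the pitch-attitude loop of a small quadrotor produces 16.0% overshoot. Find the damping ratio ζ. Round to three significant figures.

ζ ≈ 0.504

Inverting the overshoot relation: ζ = |ln 0.160|/√(π² + ln²0.160) = 0.504.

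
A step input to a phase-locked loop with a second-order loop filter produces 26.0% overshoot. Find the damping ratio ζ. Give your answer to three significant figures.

ζ = −ln(OS)/√(π² + (ln OS)²). With OS = 0.260, ln OS = −1.347 and ζ = 1.347/3.418 = 0.394.

ζ ≈ 0.394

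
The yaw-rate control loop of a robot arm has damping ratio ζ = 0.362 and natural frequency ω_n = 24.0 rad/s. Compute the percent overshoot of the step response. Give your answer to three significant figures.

For an underdamped second-order system, %OS = 100·exp(−πζ/√(1−ζ²)).
πζ/√(1−ζ²) = π·0.362/√(1−0.131) = 1.220, so %OS = 100·e^(−1.220) = 29.5%.

%OS ≈ 29.5%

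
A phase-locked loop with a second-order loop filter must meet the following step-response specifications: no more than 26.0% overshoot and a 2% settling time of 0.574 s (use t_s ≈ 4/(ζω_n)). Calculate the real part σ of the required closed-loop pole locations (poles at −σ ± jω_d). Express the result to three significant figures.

σ ≈ 6.97

The settling-time spec alone fixes σ = ζω_n = 4/t_s = 4/0.574 = 6.97.
(Overshoot then fixes ζ = 0.394 and hence ω_d = σ·√(1−ζ²)/ζ = 16.3 rad/s.)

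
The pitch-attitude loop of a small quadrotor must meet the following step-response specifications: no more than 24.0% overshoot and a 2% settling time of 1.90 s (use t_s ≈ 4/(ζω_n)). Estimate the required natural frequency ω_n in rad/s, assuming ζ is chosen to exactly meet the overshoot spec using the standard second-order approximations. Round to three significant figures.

From %OS = 100·exp(−πζ/√(1−ζ²)), invert to get ζ = −ln(OS)/√(π² + ln²(OS)) with OS = 0.240.
−ln 0.240 = 1.427, so ζ = 1.427/√(π² + 2.037) = 0.414.
Then ω_n = 4/(ζ t_s) = 4/(0.414 × 1.90) = 5.09 rad/s.

ω_n ≈ 5.09 rad/s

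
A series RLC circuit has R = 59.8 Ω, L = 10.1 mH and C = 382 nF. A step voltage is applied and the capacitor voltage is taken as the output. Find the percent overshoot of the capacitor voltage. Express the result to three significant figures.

For a series RLC circuit (capacitor voltage as output), ω_n = 1/√(LC) = 1/√(10.1 mH · 382 nF) = 16100 rad/s.
ζ = (R/2)·√(C/L) = (59.8/2)·√(382 nF/10.1 mH) = 0.184.
%OS = 100 e^{−πζ/√(1−ζ²)} with ζ = 0.184 gives 55.6%.

%OS ≈ 55.6%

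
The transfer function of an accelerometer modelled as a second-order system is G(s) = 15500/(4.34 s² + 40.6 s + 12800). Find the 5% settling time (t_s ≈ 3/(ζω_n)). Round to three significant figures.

t_s ≈ 0.641 s

Dividing through by 4.34: denominator becomes s² + 9.355 s + 2949.
So ω_n = √2949 = 54.3 rad/s and ζ = 9.355/(2·54.3) = 0.0861.
t_s ≈ 3/(ζω_n) = 0.641 s.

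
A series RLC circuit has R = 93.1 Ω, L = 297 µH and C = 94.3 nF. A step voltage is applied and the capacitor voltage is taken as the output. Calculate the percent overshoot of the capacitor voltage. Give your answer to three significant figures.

For a series RLC circuit (capacitor voltage as output), ω_n = 1/√(LC) = 1/√(297 µH · 94.3 nF) = 189000 rad/s.
ζ = (R/2)·√(C/L) = (93.1/2)·√(94.3 nF/297 µH) = 0.829.
%OS = 100·exp(−πζ/√(1−ζ²)) = 0.942%.

%OS ≈ 0.942%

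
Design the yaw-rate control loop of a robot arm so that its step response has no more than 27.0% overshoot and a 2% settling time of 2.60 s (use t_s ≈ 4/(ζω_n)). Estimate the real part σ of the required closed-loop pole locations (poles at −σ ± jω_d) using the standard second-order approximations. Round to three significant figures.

σ ≈ 1.54

The settling-time spec alone fixes σ = ζω_n = 4/t_s = 4/2.60 = 1.54.
(Overshoot then fixes ζ = 0.385 and hence ω_d = σ·√(1−ζ²)/ζ = 3.69 rad/s.)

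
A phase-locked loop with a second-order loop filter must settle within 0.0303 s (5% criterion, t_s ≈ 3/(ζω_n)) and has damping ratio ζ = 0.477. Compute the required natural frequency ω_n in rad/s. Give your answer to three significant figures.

ω_n ≈ 208 rad/s

Rearranging t_s ≈ 3/(ζω_n) gives ω_n = 3/(ζ·t_s) = 3/(0.477 × 0.0303) = 208 rad/s.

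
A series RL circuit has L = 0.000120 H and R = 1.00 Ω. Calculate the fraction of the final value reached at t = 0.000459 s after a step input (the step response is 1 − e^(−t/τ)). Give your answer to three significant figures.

τ = L/R = 0.000120/1.00 = 0.000120 s.
y(t)/y_∞ = 1 − e^(−t/τ) = 1 − e^(−0.000459/0.000120) = 1 − e^(−3.82) = 0.978.

y/y_∞ ≈ 0.978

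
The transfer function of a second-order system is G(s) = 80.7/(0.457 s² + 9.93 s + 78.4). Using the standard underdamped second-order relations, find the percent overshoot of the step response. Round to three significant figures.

%OS ≈ 0.941%

Dividing through by 0.457: denominator becomes s² + 21.73 s + 171.6.
So ω_n = √171.6 = 13.1 rad/s and ζ = 21.73/(2·13.1) = 0.829.
%OS = 100 e^{−πζ/√(1−ζ²)} with ζ = 0.829 gives 0.941%.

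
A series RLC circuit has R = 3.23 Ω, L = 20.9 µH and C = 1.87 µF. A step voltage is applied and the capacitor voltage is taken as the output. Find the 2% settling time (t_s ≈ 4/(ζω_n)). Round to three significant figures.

t_s ≈ 0.0000518 s

For a series RLC circuit (capacitor voltage as output), ω_n = 1/√(LC) = 1/√(20.9 µH · 1.87 µF) = 160000 rad/s.
ζ = (R/2)·√(C/L) = (3.23/2)·√(1.87 µF/20.9 µH) = 0.483.
t_s ≈ 4/(ζω_n) = 0.0000518 s.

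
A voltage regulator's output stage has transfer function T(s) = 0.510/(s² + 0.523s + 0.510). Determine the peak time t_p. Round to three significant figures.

ω_n = √0.510 = 0.714 rad/s; ζ = 0.523/(2·0.714) = 0.366.
ω_d = 0.714·√(1 − 0.366²) = 0.665 rad/s. Then t_p = π/ω_d = 4.73 s.

t_p ≈ 4.73 s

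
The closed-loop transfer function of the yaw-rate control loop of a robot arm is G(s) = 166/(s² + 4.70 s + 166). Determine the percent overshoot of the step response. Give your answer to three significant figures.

ω_n = √166 = 12.9 rad/s; ζ = 4.70/(2·12.9) = 0.182.
Overshoot: exp(−π·0.182/√(1−0.182²)) = 0.558, i.e. 55.8%.

%OS ≈ 55.8%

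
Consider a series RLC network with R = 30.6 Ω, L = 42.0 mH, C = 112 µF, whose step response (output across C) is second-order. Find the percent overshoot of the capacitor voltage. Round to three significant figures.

For a series RLC circuit (capacitor voltage as output), ω_n = 1/√(LC) = 1/√(42.0 mH · 112 µF) = 461 rad/s.
ζ = (R/2)·√(C/L) = (30.6/2)·√(112 µF/42.0 mH) = 0.790.
Overshoot: exp(−π·0.790/√(1−0.790²)) = 0.0174, i.e. 1.74%.

%OS ≈ 1.74%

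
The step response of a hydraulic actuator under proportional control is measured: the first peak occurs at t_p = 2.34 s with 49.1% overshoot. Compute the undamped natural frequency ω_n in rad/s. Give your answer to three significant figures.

ω_n ≈ 1.38 rad/s

The overshoot fixes ζ = −ln(OS)/√(π²+ln²(OS)) = 0.221.
t_p = π/ω_d ⇒ ω_d = 1.34 rad/s; then ω_n = ω_d/√(1−ζ²) = 1.38 rad/s.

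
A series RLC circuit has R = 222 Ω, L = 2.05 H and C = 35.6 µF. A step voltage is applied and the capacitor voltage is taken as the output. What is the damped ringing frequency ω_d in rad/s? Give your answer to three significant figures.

For a series RLC circuit (capacitor voltage as output), ω_n = 1/√(LC) = 1/√(2.05 H · 35.6 µF) = 117 rad/s.
ζ = (R/2)·√(C/L) = (222/2)·√(35.6 µF/2.05 H) = 0.463.
ω_d = 117·√(1 − 0.463²) = 104 rad/s.

ω_d ≈ 104 rad/s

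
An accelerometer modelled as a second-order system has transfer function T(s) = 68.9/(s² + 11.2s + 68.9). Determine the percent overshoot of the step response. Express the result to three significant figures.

ω_n = √68.9 = 8.30 rad/s; ζ = 11.2/(2·8.30) = 0.675.
%OS = 100 e^{−πζ/√(1−ζ²)} with ζ = 0.675 gives 5.66%.

%OS ≈ 5.66%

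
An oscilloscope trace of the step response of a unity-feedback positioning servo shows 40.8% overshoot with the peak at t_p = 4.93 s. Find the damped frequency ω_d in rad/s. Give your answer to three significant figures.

ω_d ≈ 0.637 rad/s

t_p = π/ω_d, so ω_d = π/4.93 = 0.637 rad/s.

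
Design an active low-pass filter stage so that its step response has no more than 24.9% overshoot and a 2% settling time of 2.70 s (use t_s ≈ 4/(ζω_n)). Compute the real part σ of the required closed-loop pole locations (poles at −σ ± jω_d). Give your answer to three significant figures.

σ ≈ 1.48

The settling-time spec alone fixes σ = ζω_n = 4/t_s = 4/2.70 = 1.48.
(Overshoot then fixes ζ = 0.405 and hence ω_d = σ·√(1−ζ²)/ζ = 3.35 rad/s.)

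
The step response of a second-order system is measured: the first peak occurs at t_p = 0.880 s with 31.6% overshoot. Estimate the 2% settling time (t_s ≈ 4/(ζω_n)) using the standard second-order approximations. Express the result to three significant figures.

From the overshoot, ζ = −ln(OS)/√(π²+ln²(OS)) = 0.344.
From t_p = π/ω_d, ω_d = π/0.880 = 3.57 rad/s, so ω_n = ω_d/√(1−ζ²) = 3.80 rad/s.
t_s ≈ 4/(ζω_n) = 4/(0.344·3.80) = 3.06 s.

t_s ≈ 3.06 s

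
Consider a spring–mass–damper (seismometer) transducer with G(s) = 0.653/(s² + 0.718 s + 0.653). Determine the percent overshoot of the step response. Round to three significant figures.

%OS ≈ 21.1%

ω_n = √0.653 = 0.808 rad/s; ζ = 0.718/(2·0.808) = 0.444.
%OS = 100 e^{−πζ/√(1−ζ²)} with ζ = 0.444 gives 21.1%.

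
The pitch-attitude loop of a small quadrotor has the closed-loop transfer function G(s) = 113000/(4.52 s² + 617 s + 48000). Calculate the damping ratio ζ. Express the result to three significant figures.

ζ ≈ 0.662

Dividing through by 4.52: denominator becomes s² + 136.5 s + 10620.
So ω_n = √10620 = 103 rad/s and ζ = 136.5/(2·103) = 0.662.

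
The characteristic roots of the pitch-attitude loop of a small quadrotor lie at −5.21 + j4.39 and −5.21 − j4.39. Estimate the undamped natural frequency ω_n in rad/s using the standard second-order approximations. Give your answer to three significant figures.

The poles are at −σ ± jω_d with σ = 5.21 and ω_d = 4.39, so ω_n = √(σ²+ω_d²) = 6.81 rad/s and ζ = σ/ω_n = 0.765.

ω_n ≈ 6.81 rad/s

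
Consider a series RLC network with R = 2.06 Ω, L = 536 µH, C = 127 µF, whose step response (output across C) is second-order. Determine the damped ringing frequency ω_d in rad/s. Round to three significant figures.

For a series RLC circuit (capacitor voltage as output), ω_n = 1/√(LC) = 1/√(536 µH · 127 µF) = 3830 rad/s.
ζ = (R/2)·√(C/L) = (2.06/2)·√(127 µF/536 µH) = 0.501.
ω_d = ω_n√(1−ζ²) = 3320 rad/s.

ω_d ≈ 3320 rad/s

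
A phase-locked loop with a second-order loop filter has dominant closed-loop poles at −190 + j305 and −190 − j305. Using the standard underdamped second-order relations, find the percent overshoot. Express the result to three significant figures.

%OS ≈ 14.1%

With σ = 190, ω_d = 305: ω_n = √(σ²+ω_d²) = 359 rad/s, ζ = σ/ω_n = 0.529.
%OS = 100·exp(−πζ/√(1−ζ²)) = 14.1%.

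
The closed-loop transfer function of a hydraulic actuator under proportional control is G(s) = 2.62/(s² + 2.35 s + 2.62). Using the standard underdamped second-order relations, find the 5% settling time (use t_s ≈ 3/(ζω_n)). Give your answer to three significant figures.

t_s ≈ 2.55 s

Matching coefficients with s² + 2ζω_n s + ω_n² gives ω_n² = 2.62 ⇒ ω_n = 1.62 rad/s, and ζ = 2.35/(2ω_n) = 0.726.
t_s ≈ 3/(ζω_n) = 3/(0.726·1.62) = 2.55 s.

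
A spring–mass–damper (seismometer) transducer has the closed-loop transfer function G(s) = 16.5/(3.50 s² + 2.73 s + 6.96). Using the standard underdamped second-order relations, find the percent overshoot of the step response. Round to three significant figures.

Dividing through by 3.50: denominator becomes s² + 0.7800 s + 1.989.
So ω_n = √1.989 = 1.41 rad/s and ζ = 0.7800/(2·1.41) = 0.277.
%OS = 100·exp(−πζ/√(1−ζ²)) = 40.5%.

%OS ≈ 40.5%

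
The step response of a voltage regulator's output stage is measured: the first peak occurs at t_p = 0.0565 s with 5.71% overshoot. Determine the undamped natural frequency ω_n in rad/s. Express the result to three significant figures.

ω_n ≈ 75.2 rad/s

ζ from %OS: ζ = |ln 0.0571|/√(π²+ln²0.0571) = 0.674.
From t_p = π/ω_d, ω_d = π/0.0565 = 55.6 rad/s, so ω_n = ω_d/√(1−ζ²) = 75.2 rad/s.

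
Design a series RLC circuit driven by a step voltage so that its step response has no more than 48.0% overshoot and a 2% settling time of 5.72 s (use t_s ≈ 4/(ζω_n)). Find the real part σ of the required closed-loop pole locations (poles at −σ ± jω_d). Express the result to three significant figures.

The settling-time spec alone fixes σ = ζω_n = 4/t_s = 4/5.72 = 0.699.
(Overshoot then fixes ζ = 0.228 and hence ω_d = σ·√(1−ζ²)/ζ = 2.99 rad/s.)

σ ≈ 0.699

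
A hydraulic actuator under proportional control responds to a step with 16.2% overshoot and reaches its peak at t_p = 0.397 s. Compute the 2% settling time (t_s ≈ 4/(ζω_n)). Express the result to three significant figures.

The overshoot fixes ζ = −ln(OS)/√(π²+ln²(OS)) = 0.501.
t_p = π/ω_d ⇒ ω_d = 7.91 rad/s; then ω_n = ω_d/√(1−ζ²) = 9.15 rad/s.
t_s ≈ 4/(ζω_n) = 4/(0.501·9.15) = 0.872 s.

t_s ≈ 0.872 s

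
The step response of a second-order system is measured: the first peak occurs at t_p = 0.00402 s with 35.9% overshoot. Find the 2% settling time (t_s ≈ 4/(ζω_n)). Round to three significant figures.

t_s ≈ 0.0157 s

The overshoot fixes ζ = −ln(OS)/√(π²+ln²(OS)) = 0.310.
From t_p = π/ω_d, ω_d = π/0.00402 = 781 rad/s, so ω_n = ω_d/√(1−ζ²) = 822 rad/s.
t_s ≈ 4/(ζω_n) = 4/(0.310·822) = 0.0157 s.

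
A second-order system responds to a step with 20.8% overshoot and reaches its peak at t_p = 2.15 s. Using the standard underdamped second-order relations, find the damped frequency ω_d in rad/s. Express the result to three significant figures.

t_p = π/ω_d, so ω_d = π/2.15 = 1.46 rad/s.

ω_d ≈ 1.46 rad/s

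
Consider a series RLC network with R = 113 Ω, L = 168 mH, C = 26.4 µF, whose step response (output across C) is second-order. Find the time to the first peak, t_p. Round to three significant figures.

t_p ≈ 0.00937 s

For a series RLC circuit (capacitor voltage as output), ω_n = 1/√(LC) = 1/√(168 mH · 26.4 µF) = 475 rad/s.
ζ = (R/2)·√(C/L) = (113/2)·√(26.4 µF/168 mH) = 0.708.
ω_d = 475·√(1 − 0.708²) = 335 rad/s. t_p = π/ω_d = 0.00937 s.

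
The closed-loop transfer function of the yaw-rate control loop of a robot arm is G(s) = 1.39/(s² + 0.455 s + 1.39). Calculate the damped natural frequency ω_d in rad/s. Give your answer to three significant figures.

ω_d ≈ 1.16 rad/s

ω_n = √1.39 = 1.18 rad/s; ζ = 0.455/(2·1.18) = 0.193.
ω_d = ω_n√(1−ζ²) = 1.16 rad/s.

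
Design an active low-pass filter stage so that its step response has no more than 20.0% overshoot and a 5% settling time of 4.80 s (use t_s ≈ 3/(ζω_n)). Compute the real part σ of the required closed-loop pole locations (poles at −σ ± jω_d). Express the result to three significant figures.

The settling-time spec alone fixes σ = ζω_n = 3/t_s = 3/4.80 = 0.625.
(Overshoot then fixes ζ = 0.456 and hence ω_d = σ·√(1−ζ²)/ζ = 1.22 rad/s.)

σ ≈ 0.625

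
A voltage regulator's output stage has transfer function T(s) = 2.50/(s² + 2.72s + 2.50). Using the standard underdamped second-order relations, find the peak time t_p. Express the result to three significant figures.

t_p ≈ 3.90 s

Comparing the denominator to s² + 2ζω_n s + ω_n²: ω_n = √2.50 = 1.58 rad/s, and 2ζω_n = 2.72 so ζ = 2.72/(2·1.58) = 0.860.
ω_d = 1.58·√(1 − 0.860²) = 0.806 rad/s. Then t_p = π/ω_d = 3.90 s.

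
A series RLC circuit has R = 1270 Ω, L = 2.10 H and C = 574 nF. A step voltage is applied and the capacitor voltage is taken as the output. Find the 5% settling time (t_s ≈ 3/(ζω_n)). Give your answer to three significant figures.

For a series RLC circuit (capacitor voltage as output), ω_n = 1/√(LC) = 1/√(2.10 H · 574 nF) = 911 rad/s.
ζ = (R/2)·√(C/L) = (1270/2)·√(574 nF/2.10 H) = 0.332.
t_s ≈ 3/(ζω_n) = 0.00992 s.

t_s ≈ 0.00992 s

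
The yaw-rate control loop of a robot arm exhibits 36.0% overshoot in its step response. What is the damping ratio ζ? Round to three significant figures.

ζ = −ln(OS)/√(π² + (ln OS)²). With OS = 0.360, ln OS = −1.022 and ζ = 1.022/3.304 = 0.309.

ζ ≈ 0.309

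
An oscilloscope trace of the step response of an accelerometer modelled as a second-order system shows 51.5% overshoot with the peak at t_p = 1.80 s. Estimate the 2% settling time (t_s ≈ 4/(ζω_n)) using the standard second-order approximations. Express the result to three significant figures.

t_s ≈ 10.9 s

The overshoot fixes ζ = −ln(OS)/√(π²+ln²(OS)) = 0.207.
From t_p = π/ω_d, ω_d = π/1.80 = 1.75 rad/s, so ω_n = ω_d/√(1−ζ²) = 1.78 rad/s.
t_s ≈ 4/(ζω_n) = 4/(0.207·1.78) = 10.9 s.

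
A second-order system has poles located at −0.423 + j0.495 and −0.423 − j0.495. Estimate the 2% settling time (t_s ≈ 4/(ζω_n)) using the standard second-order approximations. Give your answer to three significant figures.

t_s ≈ 9.46 s

For poles at −σ ± jω_d, ζω_n = σ = 0.423, so t_s ≈ 4/σ = 9.46 s.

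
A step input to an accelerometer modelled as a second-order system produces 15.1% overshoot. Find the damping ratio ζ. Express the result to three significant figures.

ζ = −ln(OS)/√(π² + (ln OS)²). With OS = 0.151, ln OS = −1.890 and ζ = 1.890/3.667 = 0.516.

ζ ≈ 0.516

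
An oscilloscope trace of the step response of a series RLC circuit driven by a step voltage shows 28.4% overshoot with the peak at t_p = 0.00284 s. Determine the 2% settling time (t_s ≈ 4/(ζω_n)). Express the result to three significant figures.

From the overshoot, ζ = −ln(OS)/√(π²+ln²(OS)) = 0.372.
t_p = π/ω_d ⇒ ω_d = 1110 rad/s; then ω_n = ω_d/√(1−ζ²) = 1190 rad/s.
t_s ≈ 4/(ζω_n) = 4/(0.372·1190) = 0.00902 s.

t_s ≈ 0.00902 s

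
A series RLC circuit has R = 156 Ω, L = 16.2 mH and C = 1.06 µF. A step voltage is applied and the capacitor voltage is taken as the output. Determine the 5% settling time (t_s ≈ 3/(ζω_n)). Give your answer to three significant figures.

t_s ≈ 0.000623 s

For a series RLC circuit (capacitor voltage as output), ω_n = 1/√(LC) = 1/√(16.2 mH · 1.06 µF) = 7630 rad/s.
ζ = (R/2)·√(C/L) = (156/2)·√(1.06 µF/16.2 mH) = 0.631.
t_s ≈ 3/(ζω_n) = 0.000623 s.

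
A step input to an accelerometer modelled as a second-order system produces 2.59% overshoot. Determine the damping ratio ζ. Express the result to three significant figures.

Inverting the overshoot relation: ζ = |ln 0.0259|/√(π² + ln²0.0259) = 0.758.

ζ ≈ 0.758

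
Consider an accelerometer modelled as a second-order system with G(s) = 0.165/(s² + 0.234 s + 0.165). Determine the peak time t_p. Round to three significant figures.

ω_n = √0.165 = 0.406 rad/s; ζ = 0.234/(2·0.406) = 0.288.
ω_d = 0.406·√(1 − 0.288²) = 0.389 rad/s. Then t_p = π/ω_d = 8.08 s.

t_p ≈ 8.08 s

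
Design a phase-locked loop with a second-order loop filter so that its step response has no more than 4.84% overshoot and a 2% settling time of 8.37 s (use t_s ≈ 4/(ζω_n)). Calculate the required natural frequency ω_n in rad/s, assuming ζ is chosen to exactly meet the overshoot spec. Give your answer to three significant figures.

ζ = −ln(OS)/√(π² + (ln OS)²). With OS = 0.0484, ln OS = −3.028 and ζ = 3.028/4.363 = 0.694.
Then ω_n = 4/(ζ t_s) = 4/(0.694 × 8.37) = 0.689 rad/s.

ω_n ≈ 0.689 rad/s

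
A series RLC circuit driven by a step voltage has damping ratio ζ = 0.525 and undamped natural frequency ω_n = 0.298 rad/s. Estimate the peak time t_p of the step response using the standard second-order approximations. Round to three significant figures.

The damped frequency is ω_d = ω_n√(1−ζ²) = 0.298·√(1−0.276) = 0.254 rad/s.
Peak time t_p = π/ω_d = π/0.254 = 12.4 s.

t_p ≈ 12.4 s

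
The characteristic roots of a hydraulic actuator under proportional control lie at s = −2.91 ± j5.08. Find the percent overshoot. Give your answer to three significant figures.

%OS ≈ 16.5%

With σ = 2.91, ω_d = 5.08: ω_n = √(σ²+ω_d²) = 5.85 rad/s, ζ = σ/ω_n = 0.497.
%OS = 100·exp(−πζ/√(1−ζ²)) = 16.5%.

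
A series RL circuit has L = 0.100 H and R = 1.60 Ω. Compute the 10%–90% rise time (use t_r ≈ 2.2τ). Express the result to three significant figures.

τ = L/R = 0.100/1.60 = 0.0625 s.
t_r ≈ 2.2τ = 0.138 s.

t_r ≈ 0.138 s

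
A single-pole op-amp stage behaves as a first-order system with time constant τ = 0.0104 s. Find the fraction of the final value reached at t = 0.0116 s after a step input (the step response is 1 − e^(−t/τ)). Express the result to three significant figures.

y(t)/y_∞ = 1 − e^(−t/τ) = 1 − e^(−0.0116/0.0104) = 1 − e^(−1.12) = 0.672.

y/y_∞ ≈ 0.672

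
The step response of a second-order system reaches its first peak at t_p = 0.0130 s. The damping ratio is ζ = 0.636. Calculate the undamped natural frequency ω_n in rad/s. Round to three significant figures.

Peak time t_p = π/ω_d, so ω_d = π/t_p = π/0.0130 = 242 rad/s.
ω_n = ω_d/√(1−ζ²) = 242/√0.596 = 313 rad/s.

ω_n ≈ 313 rad/s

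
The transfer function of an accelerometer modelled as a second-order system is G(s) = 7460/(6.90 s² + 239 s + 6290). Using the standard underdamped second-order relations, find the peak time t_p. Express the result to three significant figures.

t_p ≈ 0.127 s

Dividing through by 6.90: denominator becomes s² + 34.64 s + 911.6.
So ω_n = √911.6 = 30.2 rad/s and ζ = 34.64/(2·30.2) = 0.574.
The damped frequency ω_d = ω_n√(1−ζ²) = 24.7 rad/s. t_p = π/ω_d = 0.127 s.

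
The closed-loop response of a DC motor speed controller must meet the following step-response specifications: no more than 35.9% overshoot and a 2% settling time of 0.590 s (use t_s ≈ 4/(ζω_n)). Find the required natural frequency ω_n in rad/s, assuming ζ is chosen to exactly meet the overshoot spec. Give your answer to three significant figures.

ζ = −ln(OS)/√(π² + (ln OS)²). With OS = 0.359, ln OS = −1.024 and ζ = 1.024/3.304 = 0.310.
From t_s ≈ 4/(ζω_n): ω_n = 4/(ζ·t_s) = 4/(0.310·0.590) = 21.9 rad/s.

ω_n ≈ 21.9 rad/s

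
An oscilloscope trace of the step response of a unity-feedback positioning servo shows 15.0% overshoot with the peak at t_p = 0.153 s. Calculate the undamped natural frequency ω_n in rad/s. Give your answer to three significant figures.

From the overshoot, ζ = −ln(OS)/√(π²+ln²(OS)) = 0.517.
From t_p = π/ω_d, ω_d = π/0.153 = 20.5 rad/s, so ω_n = ω_d/√(1−ζ²) = 24.0 rad/s.

ω_n ≈ 24.0 rad/s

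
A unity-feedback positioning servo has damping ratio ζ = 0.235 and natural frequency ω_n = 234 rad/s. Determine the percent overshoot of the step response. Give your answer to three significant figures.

%OS ≈ 46.8%

For an underdamped second-order system, %OS = 100·exp(−πζ/√(1−ζ²)).
πζ/√(1−ζ²) = π·0.235/√(1−0.0552) = 0.7595, so %OS = 100·e^(−0.7595) = 46.8%.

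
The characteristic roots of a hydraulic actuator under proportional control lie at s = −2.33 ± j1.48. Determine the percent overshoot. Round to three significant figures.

|pole| = ω_n = √(2.33² + 1.48²) = 2.76 rad/s; ζ = cos θ = σ/ω_n = 0.844.
Overshoot: exp(−π·0.844/√(1−0.844²)) = 0.00711, i.e. 0.711%.

%OS ≈ 0.711%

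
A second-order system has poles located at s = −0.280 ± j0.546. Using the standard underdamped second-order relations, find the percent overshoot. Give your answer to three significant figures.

With σ = 0.280, ω_d = 0.546: ω_n = √(σ²+ω_d²) = 0.614 rad/s, ζ = σ/ω_n = 0.456.
Overshoot: exp(−π·0.456/√(1−0.456²)) = 0.200, i.e. 20.0%.

%OS ≈ 20.0%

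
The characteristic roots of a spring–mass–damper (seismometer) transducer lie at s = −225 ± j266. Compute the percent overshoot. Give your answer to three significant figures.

With σ = 225, ω_d = 266: ω_n = √(σ²+ω_d²) = 348 rad/s, ζ = σ/ω_n = 0.646.
Overshoot: exp(−π·0.646/√(1−0.646²)) = 0.0701, i.e. 7.01%.

%OS ≈ 7.01%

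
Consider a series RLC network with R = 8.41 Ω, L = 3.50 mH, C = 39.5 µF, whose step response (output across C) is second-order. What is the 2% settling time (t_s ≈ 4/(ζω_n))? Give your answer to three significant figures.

t_s ≈ 0.00333 s

For a series RLC circuit (capacitor voltage as output), ω_n = 1/√(LC) = 1/√(3.50 mH · 39.5 µF) = 2690 rad/s.
ζ = (R/2)·√(C/L) = (8.41/2)·√(39.5 µF/3.50 mH) = 0.447.
t_s ≈ 4/(ζω_n) = 0.00333 s.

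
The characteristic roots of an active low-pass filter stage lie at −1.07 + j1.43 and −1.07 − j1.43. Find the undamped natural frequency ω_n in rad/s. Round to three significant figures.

|pole| = ω_n = √(1.07² + 1.43²) = 1.79 rad/s; ζ = cos θ = σ/ω_n = 0.599.

ω_n ≈ 1.79 rad/s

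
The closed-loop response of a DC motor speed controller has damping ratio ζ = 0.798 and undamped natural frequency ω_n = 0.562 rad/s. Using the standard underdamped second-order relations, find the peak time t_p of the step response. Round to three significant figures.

t_p ≈ 9.28 s

The damped frequency is ω_d = ω_n√(1−ζ²) = 0.562·√(1−0.637) = 0.339 rad/s.
Peak time t_p = π/ω_d = π/0.339 = 9.28 s.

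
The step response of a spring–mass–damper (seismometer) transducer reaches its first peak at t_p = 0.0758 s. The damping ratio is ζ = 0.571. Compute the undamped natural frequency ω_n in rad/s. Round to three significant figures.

ω_n ≈ 50.5 rad/s

Peak time t_p = π/ω_d, so ω_d = π/t_p = π/0.0758 = 41.4 rad/s.
ω_n = ω_d/√(1−ζ²) = 41.4/√0.674 = 50.5 rad/s.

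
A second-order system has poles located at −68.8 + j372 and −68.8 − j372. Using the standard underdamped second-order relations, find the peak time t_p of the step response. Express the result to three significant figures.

t_p = π/ω_d with ω_d = 372 (the imaginary part), so t_p = 0.00845 s.

t_p ≈ 0.00845 s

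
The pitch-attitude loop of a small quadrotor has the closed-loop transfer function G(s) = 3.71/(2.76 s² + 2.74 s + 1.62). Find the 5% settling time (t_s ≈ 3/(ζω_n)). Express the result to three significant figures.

t_s ≈ 6.04 s

Dividing through by 2.76: denominator becomes s² + 0.9928 s + 0.5870.
So ω_n = √0.5870 = 0.766 rad/s and ζ = 0.9928/(2·0.766) = 0.648.
t_s ≈ 3/(ζω_n) = 6.04 s.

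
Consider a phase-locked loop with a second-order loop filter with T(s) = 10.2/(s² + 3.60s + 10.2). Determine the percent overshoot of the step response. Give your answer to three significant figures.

%OS ≈ 11.7%

Comparing the denominator to s² + 2ζω_n s + ω_n²: ω_n = √10.2 = 3.19 rad/s, and 2ζω_n = 3.60 so ζ = 3.60/(2·3.19) = 0.564.
Overshoot: exp(−π·0.564/√(1−0.564²)) = 0.117, i.e. 11.7%.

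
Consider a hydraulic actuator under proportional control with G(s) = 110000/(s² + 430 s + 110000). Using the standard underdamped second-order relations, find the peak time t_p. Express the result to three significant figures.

t_p ≈ 0.0124 s

Matching coefficients with s² + 2ζω_n s + ω_n² gives ω_n² = 110000 ⇒ ω_n = 332 rad/s, and ζ = 430/(2ω_n) = 0.648.
ω_d = 332·√(1 − 0.648²) = 253 rad/s. Then t_p = π/ω_d = 0.0124 s.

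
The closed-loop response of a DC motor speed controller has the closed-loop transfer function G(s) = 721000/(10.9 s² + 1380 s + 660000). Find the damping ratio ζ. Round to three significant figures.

Dividing through by 10.9: denominator becomes s² + 126.6 s + 60550.
So ω_n = √60550 = 246 rad/s and ζ = 126.6/(2·246) = 0.257.

ζ ≈ 0.257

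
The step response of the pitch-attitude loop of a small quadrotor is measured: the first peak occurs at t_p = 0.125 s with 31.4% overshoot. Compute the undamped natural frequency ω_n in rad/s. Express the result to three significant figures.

ω_n ≈ 26.8 rad/s

The overshoot fixes ζ = −ln(OS)/√(π²+ln²(OS)) = 0.346.
From t_p = π/ω_d, ω_d = π/0.125 = 25.1 rad/s, so ω_n = ω_d/√(1−ζ²) = 26.8 rad/s.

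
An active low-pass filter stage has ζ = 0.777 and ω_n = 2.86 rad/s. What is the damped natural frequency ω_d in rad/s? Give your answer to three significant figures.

ω_d = ω_n√(1−ζ²) = 2.86·√0.396 = 1.80 rad/s.

ω_d ≈ 1.80 rad/s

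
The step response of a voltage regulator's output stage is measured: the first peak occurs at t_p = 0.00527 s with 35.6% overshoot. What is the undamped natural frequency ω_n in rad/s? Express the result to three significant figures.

The overshoot fixes ζ = −ln(OS)/√(π²+ln²(OS)) = 0.312.
From t_p = π/ω_d, ω_d = π/0.00527 = 596 rad/s, so ω_n = ω_d/√(1−ζ²) = 628 rad/s.

ω_n ≈ 628 rad/s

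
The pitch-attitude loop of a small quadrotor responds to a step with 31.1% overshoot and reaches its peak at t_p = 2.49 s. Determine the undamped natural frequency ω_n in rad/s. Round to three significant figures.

ζ from %OS: ζ = |ln 0.311|/√(π²+ln²0.311) = 0.348.
t_p = π/ω_d ⇒ ω_d = 1.26 rad/s; then ω_n = ω_d/√(1−ζ²) = 1.35 rad/s.

ω_n ≈ 1.35 rad/s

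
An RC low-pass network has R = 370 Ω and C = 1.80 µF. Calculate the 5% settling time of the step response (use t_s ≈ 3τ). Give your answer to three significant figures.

t_s ≈ 0.00200 s

τ = RC = 370 × 1.80 µF = 0.000666 s.
t_s ≈ 3τ = 0.00200 s.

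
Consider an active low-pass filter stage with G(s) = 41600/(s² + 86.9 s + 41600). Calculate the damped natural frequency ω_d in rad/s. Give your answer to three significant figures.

Comparing the denominator to s² + 2ζω_n s + ω_n²: ω_n = √41600 = 204 rad/s, and 2ζω_n = 86.9 so ζ = 86.9/(2·204) = 0.213.
ω_d = ω_n√(1−ζ²) = 199 rad/s.

ω_d ≈ 199 rad/s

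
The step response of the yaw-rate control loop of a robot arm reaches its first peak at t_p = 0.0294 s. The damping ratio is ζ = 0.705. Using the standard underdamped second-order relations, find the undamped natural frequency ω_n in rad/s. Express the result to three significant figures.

Peak time t_p = π/ω_d, so ω_d = π/t_p = π/0.0294 = 107 rad/s.
ω_n = ω_d/√(1−ζ²) = 107/√0.503 = 151 rad/s.

ω_n ≈ 151 rad/s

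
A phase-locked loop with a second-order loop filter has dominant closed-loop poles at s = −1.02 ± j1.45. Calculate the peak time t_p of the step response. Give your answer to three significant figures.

t_p ≈ 2.17 s

t_p = π/ω_d with ω_d = 1.45 (the imaginary part), so t_p = 2.17 s.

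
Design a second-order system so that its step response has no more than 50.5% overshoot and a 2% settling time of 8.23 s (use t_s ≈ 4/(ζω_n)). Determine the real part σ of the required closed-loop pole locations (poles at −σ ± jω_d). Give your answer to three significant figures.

σ ≈ 0.486

The settling-time spec alone fixes σ = ζω_n = 4/t_s = 4/8.23 = 0.486.
(Overshoot then fixes ζ = 0.213 and hence ω_d = σ·√(1−ζ²)/ζ = 2.23 rad/s.)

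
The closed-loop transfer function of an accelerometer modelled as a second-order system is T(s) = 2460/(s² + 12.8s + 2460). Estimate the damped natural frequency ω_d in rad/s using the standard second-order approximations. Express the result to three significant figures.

ω_d ≈ 49.2 rad/s

Matching coefficients with s² + 2ζω_n s + ω_n² gives ω_n² = 2460 ⇒ ω_n = 49.6 rad/s, and ζ = 12.8/(2ω_n) = 0.129.
The damped frequency ω_d = ω_n√(1−ζ²) = 49.2 rad/s.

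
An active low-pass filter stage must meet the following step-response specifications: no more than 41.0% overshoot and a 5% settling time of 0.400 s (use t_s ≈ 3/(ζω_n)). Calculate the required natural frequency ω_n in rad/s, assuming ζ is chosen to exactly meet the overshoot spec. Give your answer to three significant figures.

Inverting the overshoot relation: ζ = |ln 0.410|/√(π² + ln²0.410) = 0.273.
From t_s ≈ 3/(ζω_n): ω_n = 3/(ζ·t_s) = 3/(0.273·0.400) = 27.5 rad/s.

ω_n ≈ 27.5 rad/s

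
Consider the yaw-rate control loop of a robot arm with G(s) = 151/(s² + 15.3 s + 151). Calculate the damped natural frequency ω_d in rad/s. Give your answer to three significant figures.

ω_d ≈ 9.62 rad/s

ω_n = √151 = 12.3 rad/s; ζ = 15.3/(2·12.3) = 0.623.
ω_d = ω_n√(1−ζ²) = 9.62 rad/s.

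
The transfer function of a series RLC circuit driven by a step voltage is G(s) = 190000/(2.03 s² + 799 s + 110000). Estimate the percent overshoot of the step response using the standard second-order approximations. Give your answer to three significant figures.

Dividing through by 2.03: denominator becomes s² + 393.6 s + 54190.
So ω_n = √54190 = 233 rad/s and ζ = 393.6/(2·233) = 0.845.
%OS = 100 e^{−πζ/√(1−ζ²)} with ζ = 0.845 gives 0.692%.

%OS ≈ 0.692%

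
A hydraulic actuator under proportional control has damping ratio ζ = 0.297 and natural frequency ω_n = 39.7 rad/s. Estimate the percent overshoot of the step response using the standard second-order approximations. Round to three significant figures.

For an underdamped second-order system, %OS = 100·exp(−πζ/√(1−ζ²)).
πζ/√(1−ζ²) = π·0.297/√(1−0.0882) = 0.9771, so %OS = 100·e^(−0.9771) = 37.6%.

%OS ≈ 37.6%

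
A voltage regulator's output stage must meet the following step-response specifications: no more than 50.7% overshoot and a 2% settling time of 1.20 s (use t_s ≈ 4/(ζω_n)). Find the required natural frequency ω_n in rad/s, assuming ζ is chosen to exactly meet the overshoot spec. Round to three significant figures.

Inverting the overshoot relation: ζ = |ln 0.507|/√(π² + ln²0.507) = 0.211.
Then ω_n = 4/(ζ t_s) = 4/(0.211 × 1.20) = 15.8 rad/s.

ω_n ≈ 15.8 rad/s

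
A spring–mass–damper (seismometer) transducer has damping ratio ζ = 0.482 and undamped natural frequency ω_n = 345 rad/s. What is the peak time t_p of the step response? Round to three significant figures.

The damped frequency is ω_d = ω_n√(1−ζ²) = 345·√(1−0.232) = 302 rad/s.
Peak time t_p = π/ω_d = π/302 = 0.0104 s.

t_p ≈ 0.0104 s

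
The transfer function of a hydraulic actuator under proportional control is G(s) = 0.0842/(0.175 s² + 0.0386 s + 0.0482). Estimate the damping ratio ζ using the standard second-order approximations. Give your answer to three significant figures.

ζ ≈ 0.210

Dividing through by 0.175: denominator becomes s² + 0.2206 s + 0.2754.
So ω_n = √0.2754 = 0.525 rad/s and ζ = 0.2206/(2·0.525) = 0.210.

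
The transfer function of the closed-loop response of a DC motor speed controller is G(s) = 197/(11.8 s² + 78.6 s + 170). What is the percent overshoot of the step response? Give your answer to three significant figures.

Dividing through by 11.8: denominator becomes s² + 6.661 s + 14.41.
So ω_n = √14.41 = 3.80 rad/s and ζ = 6.661/(2·3.80) = 0.877.
%OS = 100 e^{−πζ/√(1−ζ²)} with ζ = 0.877 gives 0.319%.

%OS ≈ 0.319%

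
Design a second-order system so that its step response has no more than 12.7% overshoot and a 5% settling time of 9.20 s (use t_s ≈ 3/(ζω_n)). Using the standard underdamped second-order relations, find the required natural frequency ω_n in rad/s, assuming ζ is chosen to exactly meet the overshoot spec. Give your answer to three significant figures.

ω_n ≈ 0.594 rad/s

Inverting the overshoot relation: ζ = |ln 0.127|/√(π² + ln²0.127) = 0.549.
Then ω_n = 3/(ζ t_s) = 3/(0.549 × 9.20) = 0.594 rad/s.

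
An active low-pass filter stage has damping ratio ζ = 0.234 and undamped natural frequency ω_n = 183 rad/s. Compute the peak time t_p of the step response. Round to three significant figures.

The damped frequency is ω_d = ω_n√(1−ζ²) = 183·√(1−0.0548) = 178 rad/s.
Peak time t_p = π/ω_d = π/178 = 0.0177 s.

t_p ≈ 0.0177 s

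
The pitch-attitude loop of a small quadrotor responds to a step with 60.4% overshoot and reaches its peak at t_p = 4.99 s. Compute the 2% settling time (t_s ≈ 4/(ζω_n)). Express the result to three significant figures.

The overshoot fixes ζ = −ln(OS)/√(π²+ln²(OS)) = 0.158.
t_p = π/ω_d ⇒ ω_d = 0.630 rad/s; then ω_n = ω_d/√(1−ζ²) = 0.638 rad/s.
t_s ≈ 4/(ζω_n) = 4/(0.158·0.638) = 39.6 s.

t_s ≈ 39.6 s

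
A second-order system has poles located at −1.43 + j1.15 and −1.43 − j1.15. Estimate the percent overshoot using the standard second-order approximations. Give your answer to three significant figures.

%OS ≈ 2.01%

|pole| = ω_n = √(1.43² + 1.15²) = 1.84 rad/s; ζ = cos θ = σ/ω_n = 0.779.
Overshoot: exp(−π·0.779/√(1−0.779²)) = 0.0201, i.e. 2.01%.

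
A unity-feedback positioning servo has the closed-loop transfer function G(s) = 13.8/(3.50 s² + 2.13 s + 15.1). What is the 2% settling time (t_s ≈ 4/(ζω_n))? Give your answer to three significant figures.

Dividing through by 3.50: denominator becomes s² + 0.6086 s + 4.314.
So ω_n = √4.314 = 2.08 rad/s and ζ = 0.6086/(2·2.08) = 0.146.
t_s ≈ 4/(ζω_n) = 13.1 s.

t_s ≈ 13.1 s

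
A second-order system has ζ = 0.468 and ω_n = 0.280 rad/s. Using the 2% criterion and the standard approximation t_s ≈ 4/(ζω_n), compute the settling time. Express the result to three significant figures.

t_s ≈ 4/(ζω_n) = 4/(0.468 × 0.280) = 30.5 s.

t_s ≈ 30.5 s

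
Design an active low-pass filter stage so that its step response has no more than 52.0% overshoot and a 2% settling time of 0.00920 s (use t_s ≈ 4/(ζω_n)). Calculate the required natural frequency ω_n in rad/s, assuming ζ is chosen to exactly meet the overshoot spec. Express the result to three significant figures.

ω_n ≈ 2130 rad/s

ζ = −ln(OS)/√(π² + (ln OS)²). With OS = 0.520, ln OS = −0.6539 and ζ = 0.6539/3.209 = 0.204.
Then ω_n = 4/(ζ t_s) = 4/(0.204 × 0.00920) = 2130 rad/s.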